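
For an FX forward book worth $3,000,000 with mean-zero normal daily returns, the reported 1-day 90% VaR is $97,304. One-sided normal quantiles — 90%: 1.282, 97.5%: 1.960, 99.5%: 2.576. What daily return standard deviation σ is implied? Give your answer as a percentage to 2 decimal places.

VaR as a fraction: $97,304 / $3,000,000 = 3.243%.
σ = VaR / z = 3.243% / 1.282 = 2.530%.

2.53%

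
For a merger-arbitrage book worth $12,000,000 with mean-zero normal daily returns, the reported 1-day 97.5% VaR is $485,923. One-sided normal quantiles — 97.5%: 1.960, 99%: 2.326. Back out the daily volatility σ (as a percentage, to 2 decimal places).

VaR as a fraction: $485,923 / $12,000,000 = 4.049%.
σ = VaR / z = 4.049% / 1.960 = 2.066%.

2.07%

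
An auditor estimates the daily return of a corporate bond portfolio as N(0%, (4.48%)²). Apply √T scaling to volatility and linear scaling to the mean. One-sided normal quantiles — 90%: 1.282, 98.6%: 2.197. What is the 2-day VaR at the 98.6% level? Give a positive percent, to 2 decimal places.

σ_{2d} = 4.48% × √2 = 6.336%.
VaR = 2.197 × 6.336% = 13.920%.

13.92%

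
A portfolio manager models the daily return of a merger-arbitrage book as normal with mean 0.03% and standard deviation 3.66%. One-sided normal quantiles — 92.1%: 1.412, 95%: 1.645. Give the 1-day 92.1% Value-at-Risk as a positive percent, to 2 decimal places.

5.14%

VaR = −μ + z·σ = −(0.03%) + 1.412 × 3.66% = 5.138%.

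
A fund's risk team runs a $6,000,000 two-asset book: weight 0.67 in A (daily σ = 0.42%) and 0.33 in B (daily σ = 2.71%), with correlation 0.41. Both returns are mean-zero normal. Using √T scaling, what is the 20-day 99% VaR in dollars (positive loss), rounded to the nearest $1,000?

σ_p = √(0.67²·0.42² + 0.33²·2.71² + 2·0.41·0.67·0.33·0.42·2.71) = 1.042%.
σ_{20d} = 1.042% × √20 = 4.660%.
z(99%) = 2.326.
VaR = 2.326 × 4.660% = 10.839%; on $6,000,000 that is $650,340.

$650,000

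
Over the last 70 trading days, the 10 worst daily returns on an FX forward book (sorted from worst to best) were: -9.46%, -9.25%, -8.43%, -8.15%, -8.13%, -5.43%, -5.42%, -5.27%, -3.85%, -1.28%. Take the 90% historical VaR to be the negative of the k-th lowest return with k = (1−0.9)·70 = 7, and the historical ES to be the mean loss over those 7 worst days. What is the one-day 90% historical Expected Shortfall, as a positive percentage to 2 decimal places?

The 7 worst returns sum to -54.27%.
ES = −(-54.27%) / 7 = 7.7528…% ≈ 7.75%.

7.75%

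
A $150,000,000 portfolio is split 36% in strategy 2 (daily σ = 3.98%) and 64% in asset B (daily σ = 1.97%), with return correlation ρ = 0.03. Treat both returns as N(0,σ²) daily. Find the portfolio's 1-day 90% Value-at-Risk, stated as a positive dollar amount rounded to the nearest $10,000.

$3,720,000

σ_p² = 0.36²·3.98² + 0.64²·1.97² + 2·0.03·0.36·0.64·3.98·1.97 = 3.7509 (%²).
σ_p = √3.7509 = 1.937%.
At 90%, z = 1.282.
VaR = 1.282 × 1.937% = 2.483%; on $150,000,000 that is $3,724,500.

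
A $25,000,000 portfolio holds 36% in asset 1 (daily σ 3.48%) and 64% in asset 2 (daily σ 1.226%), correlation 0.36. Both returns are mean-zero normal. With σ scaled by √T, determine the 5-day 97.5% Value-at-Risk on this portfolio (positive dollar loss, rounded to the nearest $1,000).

$1,864,000

σ_p = √(0.36²·3.48² + 0.64²·1.226² + 2·0.36·0.36·0.64·3.48·1.226) = 1.701%.
σ_{5d} = 1.701% × √5 = 3.804%.
z(97.5%) = 1.960.
VaR = 1.960 × 3.804% = 7.456%; on $25,000,000 that is $1,864,000.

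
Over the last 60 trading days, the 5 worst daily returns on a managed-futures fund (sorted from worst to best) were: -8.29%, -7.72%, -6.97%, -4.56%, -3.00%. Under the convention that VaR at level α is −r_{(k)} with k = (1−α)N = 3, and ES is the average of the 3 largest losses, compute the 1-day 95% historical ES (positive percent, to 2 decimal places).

The 3 worst returns sum to -22.98%.
ES = −(-22.98%) / 3 = 7.66%.

7.66%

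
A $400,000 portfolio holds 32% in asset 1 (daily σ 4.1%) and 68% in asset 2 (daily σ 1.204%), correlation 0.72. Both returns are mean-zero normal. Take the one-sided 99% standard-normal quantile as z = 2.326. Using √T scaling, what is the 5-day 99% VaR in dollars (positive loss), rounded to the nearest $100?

σ_p = √(0.32²·4.1² + 0.68²·1.204² + 2·0.72·0.32·0.68·4.1·1.204) = 1.985%.
σ_{5d} = 1.985% × √5 = 4.439%.
VaR = 2.326 × 4.439% = 10.325%; on $400,000 that is $41,300.

$41,300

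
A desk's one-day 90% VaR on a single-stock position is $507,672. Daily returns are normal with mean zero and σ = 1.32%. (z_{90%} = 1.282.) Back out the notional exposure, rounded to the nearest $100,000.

$30,000,000

VaR as a fraction of value: z·σ = 1.282 × 1.32% = 1.69224%.
Position = $507,672 / 0.0169224 = $30,000,000.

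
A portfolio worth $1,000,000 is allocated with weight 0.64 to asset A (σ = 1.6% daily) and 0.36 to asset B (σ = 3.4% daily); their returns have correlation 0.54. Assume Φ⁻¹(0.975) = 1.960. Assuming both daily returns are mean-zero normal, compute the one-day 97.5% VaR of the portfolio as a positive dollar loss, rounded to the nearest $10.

σ_p² = 0.64²·1.6² + 0.36²·3.4² + 2·0.54·0.64·0.36·1.6·3.4 = 3.9004 (%²).
σ_p = √3.9004 = 1.975%.
VaR = 1.960 × 1.975% = 3.871%; on $1,000,000 that is $38,710.

$38,710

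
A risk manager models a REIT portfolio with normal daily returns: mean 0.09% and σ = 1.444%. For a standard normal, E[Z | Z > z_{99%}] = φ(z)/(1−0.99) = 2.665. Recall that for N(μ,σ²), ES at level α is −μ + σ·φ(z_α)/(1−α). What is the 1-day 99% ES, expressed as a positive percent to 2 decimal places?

3.76%

ES = −(0.09%) + 1.444% × 2.665 = 3.758%.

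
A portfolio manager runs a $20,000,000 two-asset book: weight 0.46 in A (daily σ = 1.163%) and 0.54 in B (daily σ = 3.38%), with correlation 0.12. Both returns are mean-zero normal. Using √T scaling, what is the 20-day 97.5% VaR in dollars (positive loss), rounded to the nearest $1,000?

$3,441,000

σ_p = √(0.46²·1.163² + 0.54²·3.38² + 2·0.12·0.46·0.54·1.163·3.38) = 1.963%.
σ_{20d} = 1.963% × √20 = 8.779%.
z(97.5%) = 1.960.
VaR = 1.960 × 8.779% = 17.207%; on $20,000,000 that is $3,441,400.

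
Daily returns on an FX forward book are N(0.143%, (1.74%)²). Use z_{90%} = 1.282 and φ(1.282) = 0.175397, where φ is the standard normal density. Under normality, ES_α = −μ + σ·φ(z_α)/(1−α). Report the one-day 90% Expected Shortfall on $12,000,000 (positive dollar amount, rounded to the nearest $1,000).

$349,000

Tail multiplier: φ(z)/(1−α) = 0.175397 / 0.1 = 1.754.
ES = −(0.143%) + 1.74% × 1.754 = 2.909%.
On $12,000,000: 0.02909 × $12,000,000 = $349,080.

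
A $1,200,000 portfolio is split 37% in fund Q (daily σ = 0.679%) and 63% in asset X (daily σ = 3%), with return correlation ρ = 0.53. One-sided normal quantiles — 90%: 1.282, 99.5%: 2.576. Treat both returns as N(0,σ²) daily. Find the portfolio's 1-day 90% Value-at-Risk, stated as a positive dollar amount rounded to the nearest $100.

σ_p² = 0.37²·0.679² + 0.63²·3² + 2·0.53·0.37·0.63·0.679·3 = 4.1385 (%²).
σ_p = √4.1385 = 2.034%.
VaR = 1.282 × 2.034% = 2.608%; on $1,200,000 that is $31,296.

$31,300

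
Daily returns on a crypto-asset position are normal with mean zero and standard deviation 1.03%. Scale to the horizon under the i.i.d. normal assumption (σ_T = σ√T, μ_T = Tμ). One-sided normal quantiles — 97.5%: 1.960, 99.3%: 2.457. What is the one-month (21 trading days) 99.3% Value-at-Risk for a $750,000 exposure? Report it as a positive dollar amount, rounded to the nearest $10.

$86,980

σ_{21d} = 1.03% × √21 = 4.720%.
VaR = 2.457 × 4.720% = 11.597%.
On $750,000: 0.11597 × $750,000 = $86,977.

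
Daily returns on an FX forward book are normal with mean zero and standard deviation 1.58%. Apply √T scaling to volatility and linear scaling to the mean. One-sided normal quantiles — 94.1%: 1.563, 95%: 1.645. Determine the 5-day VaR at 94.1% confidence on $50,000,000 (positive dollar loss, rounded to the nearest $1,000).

$2,761,000

σ_{5d} = 1.58% × √5 = 3.533%.
VaR = 1.563 × 3.533% = 5.522%.
On $50,000,000: 0.05522 × $50,000,000 = $2,761,000.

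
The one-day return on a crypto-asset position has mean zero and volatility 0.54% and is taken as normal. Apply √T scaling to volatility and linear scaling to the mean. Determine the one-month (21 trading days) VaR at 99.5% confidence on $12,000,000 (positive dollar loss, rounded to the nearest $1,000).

At 99.5%, z = 2.576.
σ_{21d} = 0.54% × √21 = 2.475%.
VaR = 2.576 × 2.475% = 6.376%.
On $12,000,000: 0.06376 × $12,000,000 = $765,120.

$765,000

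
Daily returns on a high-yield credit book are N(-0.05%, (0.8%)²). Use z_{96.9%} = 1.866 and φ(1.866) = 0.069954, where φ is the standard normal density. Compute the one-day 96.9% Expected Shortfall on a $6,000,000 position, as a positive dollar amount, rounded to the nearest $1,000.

Tail multiplier: φ(z)/(1−α) = 0.069954 / 0.031 = 2.257.
ES = −(-0.05%) + 0.8% × 2.257 = 1.856%.
On $6,000,000: 0.01856 × $6,000,000 = $111,360.

$111,000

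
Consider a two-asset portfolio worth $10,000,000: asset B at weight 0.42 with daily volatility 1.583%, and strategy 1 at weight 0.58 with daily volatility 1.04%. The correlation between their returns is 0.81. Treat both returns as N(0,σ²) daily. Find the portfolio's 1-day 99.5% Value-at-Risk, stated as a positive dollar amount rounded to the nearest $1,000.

σ_p² = 0.42²·1.583² + 0.58²·1.04² + 2·0.81·0.42·0.58·1.583·1.04 = 1.4556 (%²).
σ_p = √1.4556 = 1.206%.
At 99.5%, z = 2.576.
VaR = 2.576 × 1.206% = 3.107%; on $10,000,000 that is $310,700.

$311,000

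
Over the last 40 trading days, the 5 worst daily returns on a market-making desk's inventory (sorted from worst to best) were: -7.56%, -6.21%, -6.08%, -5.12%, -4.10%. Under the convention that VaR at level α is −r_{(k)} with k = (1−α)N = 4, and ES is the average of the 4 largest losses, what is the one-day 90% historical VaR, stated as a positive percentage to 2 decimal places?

5.12%

k = 4; the 4th lowest return is -5.12%, so VaR = 5.12%.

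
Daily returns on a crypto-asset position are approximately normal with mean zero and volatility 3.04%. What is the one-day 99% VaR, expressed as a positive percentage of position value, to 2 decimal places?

7.07%

At 99% one-sided, z = 2.326.
VaR = z·σ = 2.326 × 3.04% = 7.071%.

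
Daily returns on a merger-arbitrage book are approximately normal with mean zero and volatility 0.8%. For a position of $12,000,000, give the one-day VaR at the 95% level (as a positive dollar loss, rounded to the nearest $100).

At 95% one-sided, z = 1.645.
VaR = z·σ = 1.645 × 0.8% = 1.316%.
On $12,000,000: 0.01316 × $12,000,000 = $157,920.

$157,900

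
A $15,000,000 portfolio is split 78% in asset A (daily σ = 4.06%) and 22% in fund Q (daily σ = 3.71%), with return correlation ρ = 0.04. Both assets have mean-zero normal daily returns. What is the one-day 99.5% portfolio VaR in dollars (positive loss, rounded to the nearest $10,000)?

σ_p² = 0.78²·4.06² + 0.22²·3.71² + 2·0.04·0.78·0.22·4.06·3.71 = 10.9016 (%²).
σ_p = √10.9016 = 3.302%.
At 99.5%, z = 2.576.
VaR = 2.576 × 3.302% = 8.506%; on $15,000,000 that is $1,275,900.

$1,280,000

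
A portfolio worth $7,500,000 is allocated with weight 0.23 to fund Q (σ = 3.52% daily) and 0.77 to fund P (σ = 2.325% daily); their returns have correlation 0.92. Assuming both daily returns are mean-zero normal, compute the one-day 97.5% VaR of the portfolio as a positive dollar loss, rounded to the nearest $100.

$375,600

σ_p² = 0.23²·3.52² + 0.77²·2.325² + 2·0.92·0.23·0.77·3.52·2.325 = 6.5273 (%²).
σ_p = √6.5273 = 2.555%.
At 97.5%, z = 1.960.
VaR = 1.960 × 2.555% = 5.008%; on $7,500,000 that is $375,600.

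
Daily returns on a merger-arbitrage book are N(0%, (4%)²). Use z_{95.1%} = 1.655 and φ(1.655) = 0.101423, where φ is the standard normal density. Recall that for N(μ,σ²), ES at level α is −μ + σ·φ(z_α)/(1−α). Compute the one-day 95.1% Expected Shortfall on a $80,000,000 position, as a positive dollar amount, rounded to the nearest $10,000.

Tail multiplier: φ(z)/(1−α) = 0.101423 / 0.049 = 2.070.
ES = 4% × 2.070 = 8.280%.
On $80,000,000: 0.08280 × $80,000,000 = $6,624,000.

$6,620,000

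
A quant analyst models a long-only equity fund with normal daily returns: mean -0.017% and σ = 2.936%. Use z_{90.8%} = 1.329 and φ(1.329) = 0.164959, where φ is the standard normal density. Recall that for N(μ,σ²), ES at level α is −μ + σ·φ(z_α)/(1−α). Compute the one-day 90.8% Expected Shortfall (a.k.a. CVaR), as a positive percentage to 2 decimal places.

5.28%

Tail multiplier: φ(z)/(1−α) = 0.164959 / 0.092 = 1.793.
ES = −(-0.017%) + 2.936% × 1.793 = 5.281%.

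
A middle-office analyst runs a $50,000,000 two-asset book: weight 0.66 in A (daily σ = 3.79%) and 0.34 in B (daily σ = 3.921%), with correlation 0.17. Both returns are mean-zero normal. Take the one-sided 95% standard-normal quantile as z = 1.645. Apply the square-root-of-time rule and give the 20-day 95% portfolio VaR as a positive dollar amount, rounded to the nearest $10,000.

σ_p = √(0.66²·3.79² + 0.34²·3.921² + 2·0.17·0.66·0.34·3.79·3.921) = 3.028%.
σ_{20d} = 3.028% × √20 = 13.542%.
VaR = 1.645 × 13.542% = 22.277%; on $50,000,000 that is $11,138,500.

$11,140,000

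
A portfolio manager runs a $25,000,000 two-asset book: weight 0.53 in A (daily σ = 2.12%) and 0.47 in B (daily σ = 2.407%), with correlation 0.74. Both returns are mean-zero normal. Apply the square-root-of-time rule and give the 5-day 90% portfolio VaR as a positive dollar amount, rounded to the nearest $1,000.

$1,507,000

σ_p = √(0.53²·2.12² + 0.47²·2.407² + 2·0.74·0.53·0.47·2.12·2.407) = 2.103%.
σ_{5d} = 2.103% × √5 = 4.702%.
z(90%) = 1.282.
VaR = 1.282 × 4.702% = 6.028%; on $25,000,000 that is $1,507,000.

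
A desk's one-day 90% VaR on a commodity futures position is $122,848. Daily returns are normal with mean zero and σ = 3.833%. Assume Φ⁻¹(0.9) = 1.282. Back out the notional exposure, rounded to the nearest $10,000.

$2,500,000

VaR as a fraction of value: z·σ = 1.282 × 3.833% = 4.91391%.
Position = $122,848 / 0.0491391 = $2,500,007.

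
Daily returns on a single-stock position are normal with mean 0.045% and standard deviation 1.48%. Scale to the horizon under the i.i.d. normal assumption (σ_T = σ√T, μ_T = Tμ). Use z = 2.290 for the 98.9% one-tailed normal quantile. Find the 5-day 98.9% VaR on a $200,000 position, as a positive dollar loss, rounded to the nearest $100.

σ_{5d} = 1.48% × √5 = 3.309%; μ_{5d} = 5 × 0.045% = 0.225%.
VaR = −(0.225%) + 2.290 × 3.309% = 7.353%.
On $200,000: 0.07353 × $200,000 = $14,706.

$14,700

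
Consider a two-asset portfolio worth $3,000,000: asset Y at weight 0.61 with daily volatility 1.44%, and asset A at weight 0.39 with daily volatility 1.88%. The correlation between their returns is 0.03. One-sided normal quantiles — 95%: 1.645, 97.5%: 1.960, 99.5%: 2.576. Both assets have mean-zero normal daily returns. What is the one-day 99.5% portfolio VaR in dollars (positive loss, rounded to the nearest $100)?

$89,700

σ_p² = 0.61²·1.44² + 0.39²·1.88² + 2·0.03·0.61·0.39·1.44·1.88 = 1.3478 (%²).
σ_p = √1.3478 = 1.161%.
VaR = 2.576 × 1.161% = 2.991%; on $3,000,000 that is $89,730.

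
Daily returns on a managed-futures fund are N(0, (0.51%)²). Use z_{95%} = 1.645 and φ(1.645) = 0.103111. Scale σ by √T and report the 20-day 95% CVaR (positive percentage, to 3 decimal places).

4.703%

σ_{20d} = 0.51% × √20 = 2.281%.
ES multiplier = φ(z)/(1−α) = 0.103111/0.05 = 2.062.
ES = 2.281% × 2.062 = 4.703%.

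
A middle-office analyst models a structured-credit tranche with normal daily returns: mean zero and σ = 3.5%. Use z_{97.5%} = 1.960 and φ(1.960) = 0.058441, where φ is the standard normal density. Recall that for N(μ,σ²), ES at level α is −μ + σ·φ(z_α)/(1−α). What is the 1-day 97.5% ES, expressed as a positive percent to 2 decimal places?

Tail multiplier: φ(z)/(1−α) = 0.058441 / 0.025 = 2.338.
ES = 3.5% × 2.338 = 8.183%.

8.18%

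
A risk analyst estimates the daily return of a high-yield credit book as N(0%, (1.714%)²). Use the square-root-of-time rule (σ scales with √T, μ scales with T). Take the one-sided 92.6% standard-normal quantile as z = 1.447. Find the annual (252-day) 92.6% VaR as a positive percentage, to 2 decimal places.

σ_{252d} = 1.714% × √252 = 27.209%.
VaR = 1.447 × 27.209% = 39.371%.

39.37%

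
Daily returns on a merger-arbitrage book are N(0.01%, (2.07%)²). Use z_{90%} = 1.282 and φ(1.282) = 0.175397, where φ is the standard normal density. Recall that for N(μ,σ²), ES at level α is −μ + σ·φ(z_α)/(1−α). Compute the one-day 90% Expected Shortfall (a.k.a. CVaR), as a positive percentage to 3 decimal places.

Tail multiplier: φ(z)/(1−α) = 0.175397 / 0.1 = 1.754.
ES = −(0.01%) + 2.07% × 1.754 = 3.621%.

3.621%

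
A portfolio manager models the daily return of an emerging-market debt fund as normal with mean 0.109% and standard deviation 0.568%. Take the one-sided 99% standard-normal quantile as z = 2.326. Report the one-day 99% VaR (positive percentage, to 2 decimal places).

VaR = −μ + z·σ = −(0.109%) + 2.326 × 0.568% = 1.212%.

1.21%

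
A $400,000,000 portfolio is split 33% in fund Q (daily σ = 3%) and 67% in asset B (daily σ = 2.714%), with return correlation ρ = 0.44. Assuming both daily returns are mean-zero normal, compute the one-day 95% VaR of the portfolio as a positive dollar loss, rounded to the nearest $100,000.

σ_p² = 0.33²·3² + 0.67²·2.714² + 2·0.44·0.33·0.67·3·2.714 = 5.8708 (%²).
σ_p = √5.8708 = 2.423%.
At 95%, z = 1.645.
VaR = 1.645 × 2.423% = 3.986%; on $400,000,000 that is $15,944,000.

$15,900,000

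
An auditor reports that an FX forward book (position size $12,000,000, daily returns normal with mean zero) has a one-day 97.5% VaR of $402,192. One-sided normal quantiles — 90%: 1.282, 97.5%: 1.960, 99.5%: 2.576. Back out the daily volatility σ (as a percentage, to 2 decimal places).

VaR as a fraction: $402,192 / $12,000,000 = 3.352%.
σ = VaR / z = 3.352% / 1.960 = 1.710%.

1.71%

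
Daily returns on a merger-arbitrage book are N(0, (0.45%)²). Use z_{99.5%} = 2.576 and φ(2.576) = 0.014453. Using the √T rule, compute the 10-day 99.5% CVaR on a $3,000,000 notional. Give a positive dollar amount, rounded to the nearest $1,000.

$123,000

σ_{10d} = 0.45% × √10 = 1.423%.
ES multiplier = φ(z)/(1−α) = 0.014453/0.005 = 2.891.
ES = 1.423% × 2.891 = 4.114%; on $3,000,000: $123,420.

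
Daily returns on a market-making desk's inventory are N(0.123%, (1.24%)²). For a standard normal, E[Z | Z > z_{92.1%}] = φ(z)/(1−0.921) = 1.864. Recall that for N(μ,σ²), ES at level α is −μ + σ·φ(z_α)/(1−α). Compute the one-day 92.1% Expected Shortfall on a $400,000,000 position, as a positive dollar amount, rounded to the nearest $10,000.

$8,750,000

ES = −(0.123%) + 1.24% × 1.864 = 2.188%.
On $400,000,000: 0.02188 × $400,000,000 = $8,752,000.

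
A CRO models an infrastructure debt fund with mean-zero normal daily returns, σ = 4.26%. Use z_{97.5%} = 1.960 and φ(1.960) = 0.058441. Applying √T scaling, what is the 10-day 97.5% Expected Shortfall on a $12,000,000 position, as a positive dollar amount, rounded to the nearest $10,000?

σ_{10d} = 4.26% × √10 = 13.471%.
ES multiplier = φ(z)/(1−α) = 0.058441/0.025 = 2.338.
ES = 13.471% × 2.338 = 31.495%; on $12,000,000: $3,779,400.

$3,780,000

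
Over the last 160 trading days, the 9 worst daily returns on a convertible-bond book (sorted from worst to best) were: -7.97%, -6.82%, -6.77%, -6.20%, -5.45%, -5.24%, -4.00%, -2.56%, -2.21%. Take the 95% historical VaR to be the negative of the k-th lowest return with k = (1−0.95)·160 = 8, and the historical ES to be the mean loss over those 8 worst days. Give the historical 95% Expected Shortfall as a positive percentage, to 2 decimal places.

The 8 worst returns sum to -45.01%.
ES = −(-45.01%) / 8 = 5.62625% ≈ 5.63%.

5.63%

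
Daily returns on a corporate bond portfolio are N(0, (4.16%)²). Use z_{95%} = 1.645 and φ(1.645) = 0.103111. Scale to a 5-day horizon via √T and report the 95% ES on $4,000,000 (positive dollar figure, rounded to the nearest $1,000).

σ_{5d} = 4.16% × √5 = 9.302%.
ES multiplier = φ(z)/(1−α) = 0.103111/0.05 = 2.062.
ES = 9.302% × 2.062 = 19.181%; on $4,000,000: $767,240.

$767,000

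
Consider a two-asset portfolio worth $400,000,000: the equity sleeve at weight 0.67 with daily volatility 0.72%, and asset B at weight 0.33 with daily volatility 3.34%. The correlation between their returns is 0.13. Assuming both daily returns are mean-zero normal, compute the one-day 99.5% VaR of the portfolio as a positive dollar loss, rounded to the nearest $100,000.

$13,000,000

σ_p² = 0.67²·0.72² + 0.33²·3.34² + 2·0.13·0.67·0.33·0.72·3.34 = 1.5858 (%²).
σ_p = √1.5858 = 1.259%.
At 99.5%, z = 2.576.
VaR = 2.576 × 1.259% = 3.243%; on $400,000,000 that is $12,972,000.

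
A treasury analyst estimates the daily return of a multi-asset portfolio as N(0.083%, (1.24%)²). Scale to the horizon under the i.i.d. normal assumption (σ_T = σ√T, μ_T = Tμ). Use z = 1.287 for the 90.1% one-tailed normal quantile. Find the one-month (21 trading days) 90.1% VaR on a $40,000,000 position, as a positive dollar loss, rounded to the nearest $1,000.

$2,228,000

σ_{21d} = 1.24% × √21 = 5.682%; μ_{21d} = 21 × 0.083% = 1.743%.
VaR = −(1.743%) + 1.287 × 5.682% = 5.570%.
On $40,000,000: 0.05570 × $40,000,000 = $2,228,000.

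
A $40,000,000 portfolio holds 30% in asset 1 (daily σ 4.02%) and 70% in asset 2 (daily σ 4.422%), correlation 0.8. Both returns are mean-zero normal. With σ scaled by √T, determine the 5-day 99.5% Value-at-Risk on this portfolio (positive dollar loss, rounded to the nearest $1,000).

σ_p = √(0.3²·4.02² + 0.7²·4.422² + 2·0.8·0.3·0.7·4.02·4.422) = 4.124%.
σ_{5d} = 4.124% × √5 = 9.222%.
z(99.5%) = 2.576.
VaR = 2.576 × 9.222% = 23.756%; on $40,000,000 that is $9,502,400.

$9,502,000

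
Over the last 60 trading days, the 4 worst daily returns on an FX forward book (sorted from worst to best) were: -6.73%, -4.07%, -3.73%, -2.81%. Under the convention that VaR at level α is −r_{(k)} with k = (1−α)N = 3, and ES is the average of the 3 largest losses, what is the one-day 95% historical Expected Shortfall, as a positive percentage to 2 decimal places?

4.84%

The 3 worst returns sum to -14.53%.
ES = −(-14.53%) / 3 = 4.8433…% ≈ 4.84%.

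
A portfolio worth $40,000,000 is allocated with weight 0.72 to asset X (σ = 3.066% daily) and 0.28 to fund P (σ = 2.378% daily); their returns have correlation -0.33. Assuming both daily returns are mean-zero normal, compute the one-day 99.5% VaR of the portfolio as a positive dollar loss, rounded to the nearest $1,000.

$2,148,000

σ_p² = 0.72²·3.066² + 0.28²·2.378² + 2·-0.33·0.72·0.28·3.066·2.378 = 4.3464 (%²).
σ_p = √4.3464 = 2.085%.
At 99.5%, z = 2.576.
VaR = 2.576 × 2.085% = 5.371%; on $40,000,000 that is $2,148,400.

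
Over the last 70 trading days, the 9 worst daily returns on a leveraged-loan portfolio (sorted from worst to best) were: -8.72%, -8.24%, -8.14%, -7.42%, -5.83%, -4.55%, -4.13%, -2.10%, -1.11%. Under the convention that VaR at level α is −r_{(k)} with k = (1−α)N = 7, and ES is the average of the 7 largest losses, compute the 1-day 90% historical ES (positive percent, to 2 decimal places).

6.72%

The 7 worst returns sum to -47.03%.
ES = −(-47.03%) / 7 = 6.7185…% ≈ 6.72%.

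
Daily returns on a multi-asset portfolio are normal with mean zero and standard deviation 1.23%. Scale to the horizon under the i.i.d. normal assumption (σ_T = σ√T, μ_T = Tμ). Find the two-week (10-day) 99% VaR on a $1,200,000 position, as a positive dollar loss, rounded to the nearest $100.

$108,600

At 99%, z = 2.326.
σ_{10d} = 1.23% × √10 = 3.890%.
VaR = 2.326 × 3.890% = 9.048%.
On $1,200,000: 0.09048 × $1,200,000 = $108,576.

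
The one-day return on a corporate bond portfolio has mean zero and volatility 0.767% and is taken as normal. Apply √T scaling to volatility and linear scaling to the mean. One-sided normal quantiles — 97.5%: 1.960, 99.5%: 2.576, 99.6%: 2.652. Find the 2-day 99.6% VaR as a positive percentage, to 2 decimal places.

2.88%

σ_{2d} = 0.767% × √2 = 1.085%.
VaR = 2.652 × 1.085% = 2.877%.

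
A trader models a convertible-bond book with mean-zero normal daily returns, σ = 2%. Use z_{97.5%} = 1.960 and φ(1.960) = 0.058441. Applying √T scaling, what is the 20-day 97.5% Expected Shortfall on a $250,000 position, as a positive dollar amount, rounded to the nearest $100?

$52,300

σ_{20d} = 2% × √20 = 8.944%.
ES multiplier = φ(z)/(1−α) = 0.058441/0.025 = 2.338.
ES = 8.944% × 2.338 = 20.911%; on $250,000: $52,278.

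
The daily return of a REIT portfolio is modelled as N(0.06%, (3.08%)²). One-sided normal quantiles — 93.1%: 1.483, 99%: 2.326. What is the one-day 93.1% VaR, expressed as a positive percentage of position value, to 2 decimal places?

VaR = −μ + z·σ = −(0.06%) + 1.483 × 3.08% = 4.508%.

4.51%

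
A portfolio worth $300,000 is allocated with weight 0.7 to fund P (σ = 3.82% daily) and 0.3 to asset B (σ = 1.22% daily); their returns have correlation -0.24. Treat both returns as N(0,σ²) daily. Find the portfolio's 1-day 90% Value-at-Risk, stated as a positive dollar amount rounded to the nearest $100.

σ_p² = 0.7²·3.82² + 0.3²·1.22² + 2·-0.24·0.7·0.3·3.82·1.22 = 6.8145 (%²).
σ_p = √6.8145 = 2.610%.
At 90%, z = 1.282.
VaR = 1.282 × 2.610% = 3.346%; on $300,000 that is $10,038.

$10,000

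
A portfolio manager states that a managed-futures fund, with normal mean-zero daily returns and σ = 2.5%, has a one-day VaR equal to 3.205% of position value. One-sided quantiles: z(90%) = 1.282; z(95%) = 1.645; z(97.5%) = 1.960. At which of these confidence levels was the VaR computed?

Implied z = VaR/σ = 3.205 / 2.5 = 1.282.
This matches z(90%) = 1.282.

90%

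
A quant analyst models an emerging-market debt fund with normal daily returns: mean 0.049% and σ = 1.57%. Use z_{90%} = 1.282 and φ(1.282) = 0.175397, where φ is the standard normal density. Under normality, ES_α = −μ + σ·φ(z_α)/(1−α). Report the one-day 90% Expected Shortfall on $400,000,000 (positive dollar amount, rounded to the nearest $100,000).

$10,800,000

Tail multiplier: φ(z)/(1−α) = 0.175397 / 0.1 = 1.754.
ES = −(0.049%) + 1.57% × 1.754 = 2.705%.
On $400,000,000: 0.02705 × $400,000,000 = $10,820,000.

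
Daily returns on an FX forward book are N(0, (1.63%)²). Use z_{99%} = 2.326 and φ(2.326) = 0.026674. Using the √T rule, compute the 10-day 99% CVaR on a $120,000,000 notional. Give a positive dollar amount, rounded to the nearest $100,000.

$16,500,000

σ_{10d} = 1.63% × √10 = 5.155%.
ES multiplier = φ(z)/(1−α) = 0.026674/0.01 = 2.667.
ES = 5.155% × 2.667 = 13.748%; on $120,000,000: $16,497,600.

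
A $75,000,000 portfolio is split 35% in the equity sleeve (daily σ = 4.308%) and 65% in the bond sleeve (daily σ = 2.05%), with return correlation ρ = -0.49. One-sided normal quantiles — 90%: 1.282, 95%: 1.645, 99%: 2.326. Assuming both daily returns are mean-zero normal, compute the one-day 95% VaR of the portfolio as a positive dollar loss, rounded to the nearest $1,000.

σ_p² = 0.35²·4.308² + 0.65²·2.05² + 2·-0.49·0.35·0.65·4.308·2.05 = 2.0801 (%²).
σ_p = √2.0801 = 1.442%.
VaR = 1.645 × 1.442% = 2.372%; on $75,000,000 that is $1,779,000.

$1,779,000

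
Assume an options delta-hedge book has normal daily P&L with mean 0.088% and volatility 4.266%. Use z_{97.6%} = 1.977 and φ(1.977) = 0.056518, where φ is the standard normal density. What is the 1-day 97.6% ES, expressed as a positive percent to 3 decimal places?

9.958%

Tail multiplier: φ(z)/(1−α) = 0.056518 / 0.024 = 2.355.
ES = −(0.088%) + 4.266% × 2.355 = 9.958%.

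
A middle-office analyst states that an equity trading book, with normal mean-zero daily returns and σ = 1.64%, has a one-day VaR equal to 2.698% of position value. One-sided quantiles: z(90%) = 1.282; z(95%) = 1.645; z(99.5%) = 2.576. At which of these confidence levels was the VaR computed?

Implied z = VaR/σ = 2.698 / 1.64 = 1.645.
This matches z(95%) = 1.645.

95%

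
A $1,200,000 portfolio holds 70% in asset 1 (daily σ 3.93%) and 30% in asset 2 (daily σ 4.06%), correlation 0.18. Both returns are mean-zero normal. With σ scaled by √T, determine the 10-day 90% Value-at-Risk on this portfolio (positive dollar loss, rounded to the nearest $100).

σ_p = √(0.7²·3.93² + 0.3²·4.06² + 2·0.18·0.7·0.3·3.93·4.06) = 3.203%.
σ_{10d} = 3.203% × √10 = 10.129%.
z(90%) = 1.282.
VaR = 1.282 × 10.129% = 12.985%; on $1,200,000 that is $155,820.

$155,800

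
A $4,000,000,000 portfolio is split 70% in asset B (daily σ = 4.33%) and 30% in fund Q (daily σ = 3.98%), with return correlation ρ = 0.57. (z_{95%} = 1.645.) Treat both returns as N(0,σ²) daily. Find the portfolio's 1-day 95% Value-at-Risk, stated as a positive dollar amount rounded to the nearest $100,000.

$252,600,000

σ_p² = 0.7²·4.33² + 0.3²·3.98² + 2·0.57·0.7·0.3·4.33·3.98 = 14.7383 (%²).
σ_p = √14.7383 = 3.839%.
VaR = 1.645 × 3.839% = 6.315%; on $4,000,000,000 that is $252,600,000.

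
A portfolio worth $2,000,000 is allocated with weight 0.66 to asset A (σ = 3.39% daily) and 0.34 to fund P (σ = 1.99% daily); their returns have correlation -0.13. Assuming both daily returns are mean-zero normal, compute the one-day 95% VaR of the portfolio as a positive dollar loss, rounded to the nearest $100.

σ_p² = 0.66²·3.39² + 0.34²·1.99² + 2·-0.13·0.66·0.34·3.39·1.99 = 5.0702 (%²).
σ_p = √5.0702 = 2.252%.
At 95%, z = 1.645.
VaR = 1.645 × 2.252% = 3.705%; on $2,000,000 that is $74,100.

$74,100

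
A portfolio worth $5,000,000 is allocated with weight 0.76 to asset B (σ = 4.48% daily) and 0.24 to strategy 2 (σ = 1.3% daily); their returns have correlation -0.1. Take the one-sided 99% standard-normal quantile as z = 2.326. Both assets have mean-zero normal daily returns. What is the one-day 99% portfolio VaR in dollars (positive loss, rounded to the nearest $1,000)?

σ_p² = 0.76²·4.48² + 0.24²·1.3² + 2·-0.1·0.76·0.24·4.48·1.3 = 11.4775 (%²).
σ_p = √11.4775 = 3.388%.
VaR = 2.326 × 3.388% = 7.880%; on $5,000,000 that is $394,000.

$394,000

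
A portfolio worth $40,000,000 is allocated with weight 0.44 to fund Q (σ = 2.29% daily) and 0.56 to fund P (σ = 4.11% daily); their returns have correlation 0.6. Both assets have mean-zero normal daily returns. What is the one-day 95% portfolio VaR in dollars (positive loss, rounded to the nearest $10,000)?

$1,980,000

σ_p² = 0.44²·2.29² + 0.56²·4.11² + 2·0.6·0.44·0.56·2.29·4.11 = 9.0955 (%²).
σ_p = √9.0955 = 3.016%.
At 95%, z = 1.645.
VaR = 1.645 × 3.016% = 4.961%; on $40,000,000 that is $1,984,400.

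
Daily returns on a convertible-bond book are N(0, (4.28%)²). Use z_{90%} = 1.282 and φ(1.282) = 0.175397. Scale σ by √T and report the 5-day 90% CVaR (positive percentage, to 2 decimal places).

16.79%

σ_{5d} = 4.28% × √5 = 9.570%.
ES multiplier = φ(z)/(1−α) = 0.175397/0.1 = 1.754.
ES = 9.570% × 1.754 = 16.786%.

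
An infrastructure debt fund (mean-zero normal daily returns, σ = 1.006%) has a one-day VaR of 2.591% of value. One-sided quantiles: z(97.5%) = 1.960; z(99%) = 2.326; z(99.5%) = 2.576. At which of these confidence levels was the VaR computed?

99.5%

Implied z = VaR/σ = 2.591 / 1.006 = 2.576.
This matches z(99.5%) = 2.576.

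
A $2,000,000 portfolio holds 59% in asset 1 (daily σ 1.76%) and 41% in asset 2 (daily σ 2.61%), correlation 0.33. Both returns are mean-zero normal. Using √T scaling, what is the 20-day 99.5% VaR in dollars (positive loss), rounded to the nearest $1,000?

σ_p = √(0.59²·1.76² + 0.41²·2.61² + 2·0.33·0.59·0.41·1.76·2.61) = 1.720%.
σ_{20d} = 1.720% × √20 = 7.692%.
z(99.5%) = 2.576.
VaR = 2.576 × 7.692% = 19.815%; on $2,000,000 that is $396,300.

$396,000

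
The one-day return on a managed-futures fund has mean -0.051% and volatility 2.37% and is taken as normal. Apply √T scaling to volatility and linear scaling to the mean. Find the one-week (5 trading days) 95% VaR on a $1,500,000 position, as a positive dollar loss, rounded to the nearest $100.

$134,600

At 95%, z = 1.645.
σ_{5d} = 2.37% × √5 = 5.299%; μ_{5d} = 5 × -0.051% = -0.255%.
VaR = −(-0.255%) + 1.645 × 5.299% = 8.972%.
On $1,500,000: 0.08972 × $1,500,000 = $134,580.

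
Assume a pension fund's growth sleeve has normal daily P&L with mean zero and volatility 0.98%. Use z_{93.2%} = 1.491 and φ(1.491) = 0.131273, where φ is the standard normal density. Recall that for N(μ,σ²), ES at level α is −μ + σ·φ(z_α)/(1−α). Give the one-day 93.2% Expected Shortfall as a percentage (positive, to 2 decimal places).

1.89%

Tail multiplier: φ(z)/(1−α) = 0.131273 / 0.068 = 1.930.
ES = 0.98% × 1.930 = 1.891%.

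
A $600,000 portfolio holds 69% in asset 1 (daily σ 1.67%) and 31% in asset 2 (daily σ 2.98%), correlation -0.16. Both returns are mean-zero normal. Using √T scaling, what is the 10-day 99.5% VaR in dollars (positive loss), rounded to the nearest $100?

σ_p = √(0.69²·1.67² + 0.31²·2.98² + 2·-0.16·0.69·0.31·1.67·2.98) = 1.357%.
σ_{10d} = 1.357% × √10 = 4.291%.
z(99.5%) = 2.576.
VaR = 2.576 × 4.291% = 11.054%; on $600,000 that is $66,324.

$66,300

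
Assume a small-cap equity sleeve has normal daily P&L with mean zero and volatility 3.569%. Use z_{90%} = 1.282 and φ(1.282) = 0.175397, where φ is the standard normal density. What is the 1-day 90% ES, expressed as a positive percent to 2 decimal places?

6.26%

Tail multiplier: φ(z)/(1−α) = 0.175397 / 0.1 = 1.754.
ES = 3.569% × 1.754 = 6.260%.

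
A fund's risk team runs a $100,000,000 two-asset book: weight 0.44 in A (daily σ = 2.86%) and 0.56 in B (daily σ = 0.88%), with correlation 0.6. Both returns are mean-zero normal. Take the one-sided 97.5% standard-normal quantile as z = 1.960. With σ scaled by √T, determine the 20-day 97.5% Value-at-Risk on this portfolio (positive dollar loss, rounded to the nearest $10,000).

σ_p = √(0.44²·2.86² + 0.56²·0.88² + 2·0.6·0.44·0.56·2.86·0.88) = 1.603%.
σ_{20d} = 1.603% × √20 = 7.169%.
VaR = 1.960 × 7.169% = 14.051%; on $100,000,000 that is $14,051,000.

$14,050,000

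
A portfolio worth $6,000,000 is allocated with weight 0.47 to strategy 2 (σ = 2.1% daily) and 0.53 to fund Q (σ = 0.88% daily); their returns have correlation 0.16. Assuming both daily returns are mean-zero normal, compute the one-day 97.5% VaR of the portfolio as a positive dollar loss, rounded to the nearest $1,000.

σ_p² = 0.47²·2.1² + 0.53²·0.88² + 2·0.16·0.47·0.53·2.1·0.88 = 1.3390 (%²).
σ_p = √1.3390 = 1.157%.
At 97.5%, z = 1.960.
VaR = 1.960 × 1.157% = 2.268%; on $6,000,000 that is $136,080.

$136,000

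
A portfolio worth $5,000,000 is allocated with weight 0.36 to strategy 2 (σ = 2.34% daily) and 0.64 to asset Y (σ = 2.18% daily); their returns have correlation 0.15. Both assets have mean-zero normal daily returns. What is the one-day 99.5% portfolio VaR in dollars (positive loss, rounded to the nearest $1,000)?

σ_p² = 0.36²·2.34² + 0.64²·2.18² + 2·0.15·0.36·0.64·2.34·2.18 = 3.0088 (%²).
σ_p = √3.0088 = 1.735%.
At 99.5%, z = 2.576.
VaR = 2.576 × 1.735% = 4.469%; on $5,000,000 that is $223,450.

$223,000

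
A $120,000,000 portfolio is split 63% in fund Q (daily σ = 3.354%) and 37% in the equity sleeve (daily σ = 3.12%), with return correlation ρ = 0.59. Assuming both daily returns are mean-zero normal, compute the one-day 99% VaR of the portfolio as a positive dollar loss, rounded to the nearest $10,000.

$8,220,000

σ_p² = 0.63²·3.354² + 0.37²·3.12² + 2·0.59·0.63·0.37·3.354·3.12 = 8.6758 (%²).
σ_p = √8.6758 = 2.945%.
At 99%, z = 2.326.
VaR = 2.326 × 2.945% = 6.850%; on $120,000,000 that is $8,220,000.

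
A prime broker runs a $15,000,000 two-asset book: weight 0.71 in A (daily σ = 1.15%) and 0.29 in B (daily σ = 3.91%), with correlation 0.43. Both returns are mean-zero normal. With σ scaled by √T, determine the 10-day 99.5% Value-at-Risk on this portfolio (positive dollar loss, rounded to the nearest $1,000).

σ_p = √(0.71²·1.15² + 0.29²·3.91² + 2·0.43·0.71·0.29·1.15·3.91) = 1.658%.
σ_{10d} = 1.658% × √10 = 5.243%.
z(99.5%) = 2.576.
VaR = 2.576 × 5.243% = 13.506%; on $15,000,000 that is $2,025,900.

$2,026,000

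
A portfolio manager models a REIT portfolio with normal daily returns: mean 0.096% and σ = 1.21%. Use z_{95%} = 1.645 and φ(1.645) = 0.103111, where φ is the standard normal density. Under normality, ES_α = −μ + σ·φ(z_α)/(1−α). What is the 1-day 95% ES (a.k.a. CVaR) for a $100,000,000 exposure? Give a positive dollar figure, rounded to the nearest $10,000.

Tail multiplier: φ(z)/(1−α) = 0.103111 / 0.05 = 2.062.
ES = −(0.096%) + 1.21% × 2.062 = 2.399%.
On $100,000,000: 0.02399 × $100,000,000 = $2,399,000.

$2,400,000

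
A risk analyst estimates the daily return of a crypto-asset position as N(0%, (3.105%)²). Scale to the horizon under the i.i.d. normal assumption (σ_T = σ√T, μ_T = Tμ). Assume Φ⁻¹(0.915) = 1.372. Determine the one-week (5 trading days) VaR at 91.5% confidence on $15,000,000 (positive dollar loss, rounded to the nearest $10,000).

$1,430,000

σ_{5d} = 3.105% × √5 = 6.943%.
VaR = 1.372 × 6.943% = 9.526%.
On $15,000,000: 0.09526 × $15,000,000 = $1,428,900.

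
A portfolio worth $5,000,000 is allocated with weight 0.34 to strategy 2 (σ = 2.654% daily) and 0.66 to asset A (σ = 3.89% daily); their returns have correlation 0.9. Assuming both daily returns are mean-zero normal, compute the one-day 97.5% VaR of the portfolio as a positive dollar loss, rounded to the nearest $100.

$333,400

σ_p² = 0.34²·2.654² + 0.66²·3.89² + 2·0.9·0.34·0.66·2.654·3.89 = 11.5759 (%²).
σ_p = √11.5759 = 3.402%.
At 97.5%, z = 1.960.
VaR = 1.960 × 3.402% = 6.668%; on $5,000,000 that is $333,400.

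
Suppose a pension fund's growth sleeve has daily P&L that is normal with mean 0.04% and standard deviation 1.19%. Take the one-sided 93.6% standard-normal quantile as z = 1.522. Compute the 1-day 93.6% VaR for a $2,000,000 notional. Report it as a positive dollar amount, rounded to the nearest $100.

VaR = −μ + z·σ = −(0.04%) + 1.522 × 1.19% = 1.771%.
On $2,000,000: 0.01771 × $2,000,000 = $35,420.

$35,400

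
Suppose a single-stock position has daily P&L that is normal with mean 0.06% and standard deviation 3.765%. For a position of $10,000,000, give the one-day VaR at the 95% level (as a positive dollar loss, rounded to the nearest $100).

$613,300

At 95% one-sided, z = 1.645.
VaR = −μ + z·σ = −(0.06%) + 1.645 × 3.765% = 6.133%.
On $10,000,000: 0.06133 × $10,000,000 = $613,300.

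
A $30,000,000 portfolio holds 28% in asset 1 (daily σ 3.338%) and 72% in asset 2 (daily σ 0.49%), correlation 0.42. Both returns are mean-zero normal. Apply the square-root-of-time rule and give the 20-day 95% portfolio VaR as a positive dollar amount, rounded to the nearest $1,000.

σ_p = √(0.28²·3.338² + 0.72²·0.49² + 2·0.42·0.28·0.72·3.338·0.49) = 1.129%.
σ_{20d} = 1.129% × √20 = 5.049%.
z(95%) = 1.645.
VaR = 1.645 × 5.049% = 8.306%; on $30,000,000 that is $2,491,800.

$2,492,000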